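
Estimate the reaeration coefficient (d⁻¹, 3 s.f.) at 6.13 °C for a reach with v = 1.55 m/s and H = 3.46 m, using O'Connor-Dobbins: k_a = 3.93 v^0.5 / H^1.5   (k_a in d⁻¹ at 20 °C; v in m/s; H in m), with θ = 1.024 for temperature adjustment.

k_a ≈ 0.547 d⁻¹

k_a(20) = 3.93 × 1.55^0.5 / 3.46^1.5 = 3.93 × 1.245 / 6.436 = 0.7602 d⁻¹.
k_a(6.13) = 0.7602 × 1.024^(6.13−20) = 0.7602 × 0.7197 = 0.5471 d⁻¹.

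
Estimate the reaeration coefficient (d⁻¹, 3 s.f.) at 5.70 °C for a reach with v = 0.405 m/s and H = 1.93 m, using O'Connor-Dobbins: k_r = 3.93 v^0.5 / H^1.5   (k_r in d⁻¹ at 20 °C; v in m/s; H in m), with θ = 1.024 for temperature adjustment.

k_r ≈ 0.664 d⁻¹

k_r(20) = 3.93 × 0.405^0.5 / 1.93^1.5 = 3.93 × 0.6364 / 2.681 = 0.9328 d⁻¹.
k_r(5.70) = 0.9328 × 1.024^(5.70−20) = 0.9328 × 0.7124 = 0.6645 d⁻¹.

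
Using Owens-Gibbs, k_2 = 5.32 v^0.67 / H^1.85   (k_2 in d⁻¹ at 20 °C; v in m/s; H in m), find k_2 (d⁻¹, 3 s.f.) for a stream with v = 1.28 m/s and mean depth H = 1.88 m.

k_2 = 5.32 × 1.28^0.67 / 1.88^1.85 = 5.32 × 1.180 / 3.215 = 1.952 d⁻¹.

k_2 ≈ 1.95 d⁻¹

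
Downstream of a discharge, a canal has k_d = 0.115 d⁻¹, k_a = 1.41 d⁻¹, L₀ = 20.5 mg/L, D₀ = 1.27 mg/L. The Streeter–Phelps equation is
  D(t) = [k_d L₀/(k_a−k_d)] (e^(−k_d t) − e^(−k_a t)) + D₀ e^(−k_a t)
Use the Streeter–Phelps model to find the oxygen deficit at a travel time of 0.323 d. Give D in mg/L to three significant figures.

D ≈ 1.40 mg/L

k_d L₀/(k_a−k_d) = 0.115×20.5/(1.41−0.115) = 2.357/1.295 = 1.820 mg/L.
e^(−k_d t) = e^(−0.115×0.3230) = 0.9635; e^(−k_a t) = e^(−1.41×0.3230) = 0.6342.
D = 1.820 × (0.9635 − 0.6342) + 1.27 × 0.6342 = 0.5996 + 0.8054 = 1.405 mg/L.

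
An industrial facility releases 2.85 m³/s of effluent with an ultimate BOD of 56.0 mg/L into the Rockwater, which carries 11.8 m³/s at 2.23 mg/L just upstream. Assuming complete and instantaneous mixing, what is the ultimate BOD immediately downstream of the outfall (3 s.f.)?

Flow-weighted mixing: C = (Q_r C_r + Q_w C_w)/(Q_r + Q_w)
= (11.8×2.23 + 2.85×56.0)/(11.8 + 2.85) = 185.9/14.65 = 12.69 mg/L.

12.7 mg/L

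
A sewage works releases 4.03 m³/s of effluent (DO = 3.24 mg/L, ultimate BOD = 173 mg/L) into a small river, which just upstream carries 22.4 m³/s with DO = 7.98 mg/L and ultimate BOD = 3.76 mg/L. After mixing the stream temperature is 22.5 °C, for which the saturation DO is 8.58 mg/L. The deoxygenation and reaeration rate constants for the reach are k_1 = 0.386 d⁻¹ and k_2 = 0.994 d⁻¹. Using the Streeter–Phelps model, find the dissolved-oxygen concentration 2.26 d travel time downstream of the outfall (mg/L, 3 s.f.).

DO ≈ 2.58 mg/L

Mixed DO = (22.4×7.98 + 4.03×3.24)/(22.4+4.03) = 191.8/26.43 = 7.257 mg/L.
Mixed L₀ = (22.4×3.76 + 4.03×173)/(26.43) = 781.4/26.43 = 29.57 mg/L.
Initial deficit D₀ = C_s − DO₀ = 8.58 − 7.257 = 1.323 mg/L.
D(2.26) = [0.386×29.57/(0.994−0.386)](e^(−0.386×2.26) − e^(−0.994×2.26)) + 1.323 e^(−0.994×2.26)
= 18.77 × (0.4180 − 0.1058) + 1.323 × 0.1058 = 6.000 mg/L.
DO = 8.58 − 6.000 = 2.580 mg/L.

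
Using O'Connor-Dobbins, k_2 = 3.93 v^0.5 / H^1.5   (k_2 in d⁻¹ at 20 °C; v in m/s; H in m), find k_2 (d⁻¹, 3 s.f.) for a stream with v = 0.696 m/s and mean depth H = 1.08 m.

k_2 = 3.93 × 0.696^0.5 / 1.08^1.5 = 3.93 × 0.8343 / 1.122 = 2.921 d⁻¹.

k_2 ≈ 2.92 d⁻¹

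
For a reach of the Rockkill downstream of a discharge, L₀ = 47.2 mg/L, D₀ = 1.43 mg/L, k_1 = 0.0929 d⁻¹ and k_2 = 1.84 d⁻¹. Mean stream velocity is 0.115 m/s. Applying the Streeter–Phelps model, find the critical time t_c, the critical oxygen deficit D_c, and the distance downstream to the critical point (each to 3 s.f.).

With k_2/k_1 = 19.81 and 1 − D₀(k_2−k_1)/(k_1 L₀) = 0.4302,
t_c = ln(19.81 × 0.4302) / (1.84 − 0.0929) = ln(8.521) / 1.747 = 2.143/1.747 = 1.226 d.
L(t_c) = L₀ e^(−k_1 t_c) = 47.2 × 0.8923 = 42.12 mg/L, and at the critical point k_2 D_c = k_1 L, so D_c = (0.0929/1.84) × 42.12 = 2.126 mg/L.
x_c = v t_c = 0.115 m/s × 1.226 d × 86400 s/d = 12190 m ≈ 12.2 km.

t_c ≈ 1.23 d; D_c ≈ 2.13 mg/L; x_c ≈ 12.2 km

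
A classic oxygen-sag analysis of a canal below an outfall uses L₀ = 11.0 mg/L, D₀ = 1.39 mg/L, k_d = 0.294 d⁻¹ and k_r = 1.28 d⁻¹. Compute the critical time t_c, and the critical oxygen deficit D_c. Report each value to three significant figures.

t_c ≈ 0.933 d; D_c ≈ 1.92 mg/L

t_c = [1/(k_r−k_d)] ln[(k_r/k_d)(1 − D₀(k_r−k_d)/(k_d L₀))]
= [1/(1.28−0.294)] ln[(1.28/0.294)(1 − 1.39×0.9860/(0.294×11.0))]
= (1/0.9860) ln[4.354 × 0.5762] = 1.014 × ln(2.509) = 1.014 × 0.9198 = 0.9328 d.
D_c = (k_d/k_r) L₀ e^(−k_d t_c) = (0.294/1.28) × 11.0 × e^(−0.294×0.9328) = 0.2297 × 11.0 × 0.7601 = 1.921 mg/L.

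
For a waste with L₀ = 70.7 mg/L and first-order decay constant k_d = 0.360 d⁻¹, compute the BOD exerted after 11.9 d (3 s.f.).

y ≈ 69.7 mg/L

y_t = L₀(1 − e^(−k_d t)) = 70.7 × (1 − e^(−0.360×11.9))
= 70.7 × (1 − 0.01379) = 70.7 × 0.9862 = 69.73 mg/L.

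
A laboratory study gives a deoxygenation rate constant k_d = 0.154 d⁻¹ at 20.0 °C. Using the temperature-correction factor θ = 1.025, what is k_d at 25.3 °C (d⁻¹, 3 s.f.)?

k_d(T₂) = k_d(T₁) · θ^(T₂−T₁) = 0.154 × 1.025^(25.3−20.0)
= 0.154 × 1.025^5.30 = 0.154 × 1.140 = 0.1755 d⁻¹.

k_d ≈ 0.176 d⁻¹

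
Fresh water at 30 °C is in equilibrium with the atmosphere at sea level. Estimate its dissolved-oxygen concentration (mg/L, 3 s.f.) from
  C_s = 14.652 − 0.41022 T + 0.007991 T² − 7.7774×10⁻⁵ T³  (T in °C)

C_s ≈ 7.44 mg/L

C_s = 14.652 − 0.41022×30 + 0.007991×30² − 7.7774×10⁻⁵×30³ = 7.437 mg/L.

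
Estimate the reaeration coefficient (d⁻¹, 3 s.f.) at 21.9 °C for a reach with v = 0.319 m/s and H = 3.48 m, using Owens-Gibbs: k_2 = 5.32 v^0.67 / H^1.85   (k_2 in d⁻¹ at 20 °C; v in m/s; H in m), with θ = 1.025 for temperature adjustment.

k_2 ≈ 0.258 d⁻¹

k_2(20) = 5.32 × 0.319^0.67 / 3.48^1.85 = 5.32 × 0.4651 / 10.04 = 0.2463 d⁻¹.
k_2(21.9) = 0.2463 × 1.025^(21.9−20) = 0.2463 × 1.048 = 0.2582 d⁻¹.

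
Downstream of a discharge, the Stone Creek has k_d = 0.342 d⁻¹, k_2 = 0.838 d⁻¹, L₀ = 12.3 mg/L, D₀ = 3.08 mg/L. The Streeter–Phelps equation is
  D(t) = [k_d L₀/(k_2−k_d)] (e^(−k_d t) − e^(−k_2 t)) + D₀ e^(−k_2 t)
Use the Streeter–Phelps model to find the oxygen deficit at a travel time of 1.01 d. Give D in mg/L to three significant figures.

D ≈ 3.69 mg/L

k_d L₀/(k_2−k_d) = 0.342×12.3/(0.838−0.342) = 4.207/0.4960 = 8.481 mg/L.
e^(−k_d t) = e^(−0.342×1.010) = 0.7079; e^(−k_2 t) = e^(−0.838×1.010) = 0.4290.
D = 8.481 × (0.7079 − 0.4290) + 3.08 × 0.4290 = 2.366 + 1.321 = 3.687 mg/L.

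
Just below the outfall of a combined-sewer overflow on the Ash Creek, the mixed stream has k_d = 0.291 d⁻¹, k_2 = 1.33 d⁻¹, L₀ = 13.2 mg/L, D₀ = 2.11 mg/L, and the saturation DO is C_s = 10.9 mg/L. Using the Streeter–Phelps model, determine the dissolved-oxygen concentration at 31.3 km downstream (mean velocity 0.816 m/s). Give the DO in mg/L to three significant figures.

Travel time t = x/v = 31.3 km / (0.816 m/s) = 31300 m / 0.816 m/s = 38360 s = 0.4440 d.
k_d L₀/(k_2−k_d) = 0.291×13.2/(1.33−0.291) = 3.841/1.039 = 3.697 mg/L.
e^(−k_d t) = e^(−0.291×0.4440) = 0.8788; e^(−k_2 t) = e^(−1.33×0.4440) = 0.5541.
D = 3.697 × (0.8788 − 0.5541) + 2.11 × 0.5541 = 1.201 + 1.169 = 2.370 mg/L.
DO = C_s − D = 10.9 − 2.370 = 8.530 mg/L.

DO ≈ 8.53 mg/L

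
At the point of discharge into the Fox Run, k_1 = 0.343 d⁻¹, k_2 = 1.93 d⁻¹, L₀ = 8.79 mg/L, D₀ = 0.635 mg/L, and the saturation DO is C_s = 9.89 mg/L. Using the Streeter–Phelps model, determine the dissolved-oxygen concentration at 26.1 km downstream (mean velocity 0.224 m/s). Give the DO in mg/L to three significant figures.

DO ≈ 8.79 mg/L

Travel time t = x/v = 26.1 km / (0.224 m/s) = 26100 m / 0.224 m/s = 116500 s = 1.349 d.
k_1 L₀/(k_2−k_1) = 0.343×8.79/(1.93−0.343) = 3.015/1.587 = 1.900 mg/L.
e^(−k_1 t) = e^(−0.343×1.349) = 0.6297; e^(−k_2 t) = e^(−1.93×1.349) = 0.07407.
D = 1.900 × (0.6297 − 0.07407) + 0.635 × 0.07407 = 1.056 + 0.04703 = 1.103 mg/L.
DO = C_s − D = 9.89 − 1.103 = 8.787 mg/L.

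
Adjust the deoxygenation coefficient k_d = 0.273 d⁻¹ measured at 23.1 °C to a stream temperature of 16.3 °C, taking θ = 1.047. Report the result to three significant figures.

k_d(T₂) = k_d(T₁) · θ^(T₂−T₁) = 0.273 × 1.047^(16.3−23.1)
= 0.273 × 1.047^-6.80 = 0.273 × 0.7317 = 0.1998 d⁻¹.

k_d ≈ 0.200 d⁻¹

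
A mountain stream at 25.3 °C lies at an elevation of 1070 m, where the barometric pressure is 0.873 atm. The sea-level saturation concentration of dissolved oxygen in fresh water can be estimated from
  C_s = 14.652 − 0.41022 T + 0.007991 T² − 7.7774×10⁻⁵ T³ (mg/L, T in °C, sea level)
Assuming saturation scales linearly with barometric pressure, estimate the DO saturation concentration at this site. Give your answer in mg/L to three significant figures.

C_s ≈ 7.10 mg/L

At sea level: C_s = 14.652 − 0.41022×25.3 + 0.007991×25.3² − 7.7774×10⁻⁵×25.3³ = 8.129 mg/L.
Pressure correction: C_s' = 8.129 × 0.873 = 7.097 mg/L.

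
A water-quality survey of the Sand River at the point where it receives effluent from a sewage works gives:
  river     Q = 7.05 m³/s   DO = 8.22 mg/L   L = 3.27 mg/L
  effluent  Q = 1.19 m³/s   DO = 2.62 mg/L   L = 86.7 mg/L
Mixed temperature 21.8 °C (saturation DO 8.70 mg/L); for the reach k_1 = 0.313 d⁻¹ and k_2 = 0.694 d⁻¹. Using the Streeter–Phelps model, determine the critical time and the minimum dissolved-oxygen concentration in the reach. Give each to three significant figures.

Mixed DO = (7.05×8.22 + 1.19×2.62)/(7.05+1.19) = 61.07/8.240 = 7.411 mg/L.
Mixed L₀ = (7.05×3.27 + 1.19×86.7)/(8.240) = 126.2/8.240 = 15.32 mg/L.
Initial deficit D₀ = C_s − DO₀ = 8.70 − 7.411 = 1.289 mg/L.
t_c = (1/0.3810) ln[(0.694/0.313)(1 − 1.289×0.3810/(0.313×15.32))] = 2.625 × ln(1.990) = 1.806 d.
D_c = (0.313/0.694) × 15.32 × e^(−0.313×1.806) = 0.4510 × 15.32 × 0.5681 = 3.925 mg/L.
Minimum DO = 8.70 − 3.925 = 4.775 mg/L.

t_c ≈ 1.81 d; minimum DO ≈ 4.77 mg/L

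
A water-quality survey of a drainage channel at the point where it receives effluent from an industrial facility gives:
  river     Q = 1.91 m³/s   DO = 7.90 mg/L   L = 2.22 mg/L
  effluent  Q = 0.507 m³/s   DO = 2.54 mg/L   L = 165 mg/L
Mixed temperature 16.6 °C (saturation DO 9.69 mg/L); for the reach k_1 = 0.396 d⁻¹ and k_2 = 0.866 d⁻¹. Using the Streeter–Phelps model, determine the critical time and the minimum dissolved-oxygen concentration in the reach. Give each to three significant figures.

Mixed DO = (1.91×7.90 + 0.507×2.54)/(1.91+0.507) = 16.38/2.417 = 6.776 mg/L.
Mixed L₀ = (1.91×2.22 + 0.507×165)/(2.417) = 87.90/2.417 = 36.37 mg/L.
Initial deficit D₀ = C_s − DO₀ = 9.69 − 6.776 = 2.914 mg/L.
t_c = (1/0.4700) ln[(0.866/0.396)(1 − 2.914×0.4700/(0.396×36.37))] = 2.128 × ln(1.979) = 1.452 d.
D_c = (0.396/0.866) × 36.37 × e^(−0.396×1.452) = 0.4573 × 36.37 × 0.5627 = 9.357 mg/L.
Minimum DO = 9.69 − 9.357 = 0.3334 mg/L.

t_c ≈ 1.45 d; minimum DO ≈ 0.333 mg/L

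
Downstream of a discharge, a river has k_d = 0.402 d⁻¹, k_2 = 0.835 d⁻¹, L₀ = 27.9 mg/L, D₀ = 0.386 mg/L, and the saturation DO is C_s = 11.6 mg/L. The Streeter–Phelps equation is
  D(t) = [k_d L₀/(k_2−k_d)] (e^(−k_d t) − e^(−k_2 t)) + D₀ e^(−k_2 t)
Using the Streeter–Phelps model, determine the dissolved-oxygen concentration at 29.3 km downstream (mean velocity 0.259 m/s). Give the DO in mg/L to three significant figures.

Travel time t = x/v = 29.3 km / (0.259 m/s) = 29300 m / 0.259 m/s = 113100 s = 1.309 d.
k_d L₀/(k_2−k_d) = 0.402×27.9/(0.835−0.402) = 11.22/0.4330 = 25.90 mg/L.
e^(−k_d t) = e^(−0.402×1.309) = 0.5908; e^(−k_2 t) = e^(−0.835×1.309) = 0.3351.
D = 25.90 × (0.5908 − 0.3351) + 0.386 × 0.3351 = 6.622 + 0.1294 = 6.751 mg/L.
DO = C_s − D = 11.6 − 6.751 = 4.849 mg/L.

DO ≈ 4.85 mg/L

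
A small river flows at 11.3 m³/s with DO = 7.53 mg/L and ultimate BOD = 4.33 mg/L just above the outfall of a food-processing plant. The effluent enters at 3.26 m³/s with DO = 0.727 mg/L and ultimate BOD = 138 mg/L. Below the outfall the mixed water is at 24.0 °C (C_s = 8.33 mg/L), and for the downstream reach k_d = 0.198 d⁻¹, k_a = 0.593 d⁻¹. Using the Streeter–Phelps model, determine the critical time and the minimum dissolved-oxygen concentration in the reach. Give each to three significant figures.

t_c ≈ 2.41 d; minimum DO ≈ 1.23 mg/L

Mixed DO = (11.3×7.53 + 3.26×0.727)/(11.3+3.26) = 87.46/14.56 = 6.007 mg/L.
Mixed L₀ = (11.3×4.33 + 3.26×138)/(14.56) = 498.8/14.56 = 34.26 mg/L.
Initial deficit D₀ = C_s − DO₀ = 8.33 − 6.007 = 2.323 mg/L.
t_c = (1/0.3950) ln[(0.593/0.198)(1 − 2.323×0.3950/(0.198×34.26))] = 2.532 × ln(2.590) = 2.409 d.
D_c = (0.198/0.593) × 34.26 × e^(−0.198×2.409) = 0.3339 × 34.26 × 0.6206 = 7.100 mg/L.
Minimum DO = 8.33 − 7.100 = 1.230 mg/L.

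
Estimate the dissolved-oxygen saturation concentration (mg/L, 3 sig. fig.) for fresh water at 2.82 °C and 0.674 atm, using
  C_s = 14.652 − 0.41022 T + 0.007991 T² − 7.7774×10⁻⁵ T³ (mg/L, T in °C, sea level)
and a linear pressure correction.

C_s ≈ 9.14 mg/L

At sea level: C_s = 14.652 − 0.41022×2.82 + 0.007991×2.82² − 7.7774×10⁻⁵×2.82³ = 13.56 mg/L.
Pressure correction: C_s' = 13.56 × 0.674 = 9.137 mg/L.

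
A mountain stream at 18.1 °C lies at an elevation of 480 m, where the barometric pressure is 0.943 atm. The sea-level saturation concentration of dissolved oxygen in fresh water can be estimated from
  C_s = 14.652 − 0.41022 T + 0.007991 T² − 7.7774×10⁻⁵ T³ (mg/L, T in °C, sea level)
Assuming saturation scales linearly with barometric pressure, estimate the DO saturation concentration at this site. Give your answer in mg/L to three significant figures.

At sea level: C_s = 14.652 − 0.41022×18.1 + 0.007991×18.1² − 7.7774×10⁻⁵×18.1³ = 9.384 mg/L.
Pressure correction: C_s' = 9.384 × 0.943 = 8.849 mg/L.

C_s ≈ 8.85 mg/L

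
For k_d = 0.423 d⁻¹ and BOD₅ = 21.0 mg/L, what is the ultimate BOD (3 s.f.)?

BOD₅ = L₀(1 − e^(−5k_d)) ⇒ L₀ = BOD₅ / (1 − e^(−5×0.423))
= 21.0 / (1 − 0.1206) = 21.0 / 0.8794 = 23.88 mg/L.

L₀ ≈ 23.9 mg/L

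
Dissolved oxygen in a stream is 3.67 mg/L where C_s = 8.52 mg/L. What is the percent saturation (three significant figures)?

% saturation = C/C_s × 100 = 3.67/8.52 × 100 = 43.1 %.

43.1 % saturation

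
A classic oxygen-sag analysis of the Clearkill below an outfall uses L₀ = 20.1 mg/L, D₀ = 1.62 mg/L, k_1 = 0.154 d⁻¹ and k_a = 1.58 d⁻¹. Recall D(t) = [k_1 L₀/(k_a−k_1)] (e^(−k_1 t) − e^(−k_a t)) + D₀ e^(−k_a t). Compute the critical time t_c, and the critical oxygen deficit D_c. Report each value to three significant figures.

t_c ≈ 0.671 d; D_c ≈ 1.77 mg/L

t_c = [1/(k_a−k_1)] ln[(k_a/k_1)(1 − D₀(k_a−k_1)/(k_1 L₀))]
= [1/(1.58−0.154)] ln[(1.58/0.154)(1 − 1.62×1.426/(0.154×20.1))]
= (1/1.426) ln[10.26 × 0.2537] = 0.7013 × ln(2.603) = 0.7013 × 0.9566 = 0.6708 d.
D_c = (k_1/k_a) L₀ e^(−k_1 t_c) = (0.154/1.58) × 20.1 × e^(−0.154×0.6708) = 0.09747 × 20.1 × 0.9019 = 1.767 mg/L.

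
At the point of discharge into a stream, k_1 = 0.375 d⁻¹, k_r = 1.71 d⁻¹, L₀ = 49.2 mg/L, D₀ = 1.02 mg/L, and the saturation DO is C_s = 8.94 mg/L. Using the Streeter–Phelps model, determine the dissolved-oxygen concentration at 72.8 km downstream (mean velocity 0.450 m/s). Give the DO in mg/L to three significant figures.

DO ≈ 2.61 mg/L

Travel time t = x/v = 72.8 km / (0.450 m/s) = 72800 m / 0.450 m/s = 161800 s = 1.872 d.
k_1 L₀/(k_r−k_1) = 0.375×49.2/(1.71−0.375) = 18.45/1.335 = 13.82 mg/L.
e^(−k_1 t) = e^(−0.375×1.872) = 0.4955; e^(−k_r t) = e^(−1.71×1.872) = 0.04069.
D = 13.82 × (0.4955 − 0.04069) + 1.02 × 0.04069 = 6.286 + 0.04150 = 6.327 mg/L.
DO = C_s − D = 8.94 − 6.327 = 2.613 mg/L.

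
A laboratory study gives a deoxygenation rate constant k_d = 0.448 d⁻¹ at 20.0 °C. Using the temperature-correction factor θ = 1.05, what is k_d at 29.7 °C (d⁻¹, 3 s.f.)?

k_d(T₂) = k_d(T₁) · θ^(T₂−T₁) = 0.448 × 1.05^(29.7−20.0)
= 0.448 × 1.05^9.70 = 0.448 × 1.605 = 0.7191 d⁻¹.

k_d ≈ 0.719 d⁻¹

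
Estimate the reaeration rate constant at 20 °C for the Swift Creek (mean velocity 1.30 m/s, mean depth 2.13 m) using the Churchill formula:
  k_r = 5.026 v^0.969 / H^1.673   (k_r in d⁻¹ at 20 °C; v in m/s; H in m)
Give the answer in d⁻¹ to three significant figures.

k_r ≈ 1.83 d⁻¹

k_r = 5.026 × 1.30^0.969 / 2.13^1.673 = 5.026 × 1.289 / 3.543 = 1.829 d⁻¹.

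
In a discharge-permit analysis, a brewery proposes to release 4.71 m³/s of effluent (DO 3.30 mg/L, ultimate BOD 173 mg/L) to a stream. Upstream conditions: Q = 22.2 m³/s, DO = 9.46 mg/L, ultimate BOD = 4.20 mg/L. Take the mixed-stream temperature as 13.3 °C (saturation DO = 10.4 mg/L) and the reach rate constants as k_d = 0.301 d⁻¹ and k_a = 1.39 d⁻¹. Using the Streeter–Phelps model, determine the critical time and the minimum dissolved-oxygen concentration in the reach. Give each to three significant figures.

Mixed DO = (22.2×9.46 + 4.71×3.30)/(22.2+4.71) = 225.6/26.91 = 8.382 mg/L.
Mixed L₀ = (22.2×4.20 + 4.71×173)/(26.91) = 908.1/26.91 = 33.74 mg/L.
Initial deficit D₀ = C_s − DO₀ = 10.4 − 8.382 = 2.018 mg/L.
t_c = (1/1.089) ln[(1.39/0.301)(1 − 2.018×1.089/(0.301×33.74))] = 0.9183 × ln(3.619) = 1.181 d.
D_c = (0.301/1.39) × 33.74 × e^(−0.301×1.181) = 0.2165 × 33.74 × 0.7008 = 5.121 mg/L.
Minimum DO = 10.4 − 5.121 = 5.279 mg/L.

t_c ≈ 1.18 d; minimum DO ≈ 5.28 mg/L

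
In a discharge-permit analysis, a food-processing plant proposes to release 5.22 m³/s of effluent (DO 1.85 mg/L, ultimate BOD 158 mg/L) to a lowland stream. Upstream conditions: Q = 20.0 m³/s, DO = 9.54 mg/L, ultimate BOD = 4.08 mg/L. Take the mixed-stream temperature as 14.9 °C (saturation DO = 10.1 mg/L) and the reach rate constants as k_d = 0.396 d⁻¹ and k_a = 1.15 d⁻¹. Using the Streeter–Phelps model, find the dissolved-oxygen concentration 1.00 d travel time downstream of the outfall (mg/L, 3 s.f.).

Mixed DO = (20.0×9.54 + 5.22×1.85)/(20.0+5.22) = 200.5/25.22 = 7.948 mg/L.
Mixed L₀ = (20.0×4.08 + 5.22×158)/(25.22) = 906.4/25.22 = 35.94 mg/L.
Initial deficit D₀ = C_s − DO₀ = 10.1 − 7.948 = 2.152 mg/L.
D(1.00) = [0.396×35.94/(1.15−0.396)](e^(−0.396×1.00) − e^(−1.15×1.00)) + 2.152 e^(−1.15×1.00)
= 18.87 × (0.6730 − 0.3166) + 2.152 × 0.3166 = 7.408 mg/L.
DO = 10.1 − 7.408 = 2.692 mg/L.

DO ≈ 2.69 mg/L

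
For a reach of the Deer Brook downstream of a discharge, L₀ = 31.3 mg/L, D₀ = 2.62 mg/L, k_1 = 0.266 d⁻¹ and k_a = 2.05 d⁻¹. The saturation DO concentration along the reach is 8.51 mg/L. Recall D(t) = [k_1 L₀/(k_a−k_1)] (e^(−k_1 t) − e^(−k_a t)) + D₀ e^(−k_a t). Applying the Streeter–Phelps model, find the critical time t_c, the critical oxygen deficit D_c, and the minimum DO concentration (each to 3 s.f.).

t_c = [1/(k_a−k_1)] ln[(k_a/k_1)(1 − D₀(k_a−k_1)/(k_1 L₀))]
= [1/(2.05−0.266)] ln[(2.05/0.266)(1 − 2.62×1.784/(0.266×31.3))]
= (1/1.784) ln[7.707 × 0.4386] = 0.5605 × ln(3.380) = 0.5605 × 1.218 = 0.6827 d.
D_c = (k_1/k_a) L₀ e^(−k_1 t_c) = (0.266/2.05) × 31.3 × e^(−0.266×0.6827) = 0.1298 × 31.3 × 0.8339 = 3.387 mg/L.
Minimum DO = C_s − D_c = 8.51 − 3.387 = 5.123 mg/L.

t_c ≈ 0.683 d; D_c ≈ 3.39 mg/L; min DO ≈ 5.12 mg/L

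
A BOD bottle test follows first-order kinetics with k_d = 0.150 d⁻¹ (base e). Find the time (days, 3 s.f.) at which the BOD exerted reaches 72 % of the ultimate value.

y/L₀ = 1 − e^(−k_d t) = 0.72 ⇒ e^(−k_d t) = 0.280
t = −ln(0.280) / 0.150 = 1.273 / 0.150 = 8.486 d.

t ≈ 8.49 d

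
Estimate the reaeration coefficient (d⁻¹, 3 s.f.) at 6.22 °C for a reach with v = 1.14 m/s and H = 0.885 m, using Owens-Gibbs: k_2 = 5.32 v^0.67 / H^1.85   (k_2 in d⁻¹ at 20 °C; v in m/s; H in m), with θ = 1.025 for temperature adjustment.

k_2 ≈ 5.18 d⁻¹

k_2(20) = 5.32 × 1.14^0.67 / 0.885^1.85 = 5.32 × 1.092 / 0.7977 = 7.281 d⁻¹.
k_2(6.22) = 7.281 × 1.025^(6.22−20) = 7.281 × 0.7116 = 5.181 d⁻¹.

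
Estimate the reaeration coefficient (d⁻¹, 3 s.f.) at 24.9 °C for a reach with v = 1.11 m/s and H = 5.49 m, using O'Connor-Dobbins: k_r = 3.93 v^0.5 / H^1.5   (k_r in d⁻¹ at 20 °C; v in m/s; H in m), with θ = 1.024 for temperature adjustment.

k_r(20) = 3.93 × 1.11^0.5 / 5.49^1.5 = 3.93 × 1.054 / 12.86 = 0.3219 d⁻¹.
k_r(24.9) = 0.3219 × 1.024^(24.9−20) = 0.3219 × 1.123 = 0.3615 d⁻¹.

k_r ≈ 0.362 d⁻¹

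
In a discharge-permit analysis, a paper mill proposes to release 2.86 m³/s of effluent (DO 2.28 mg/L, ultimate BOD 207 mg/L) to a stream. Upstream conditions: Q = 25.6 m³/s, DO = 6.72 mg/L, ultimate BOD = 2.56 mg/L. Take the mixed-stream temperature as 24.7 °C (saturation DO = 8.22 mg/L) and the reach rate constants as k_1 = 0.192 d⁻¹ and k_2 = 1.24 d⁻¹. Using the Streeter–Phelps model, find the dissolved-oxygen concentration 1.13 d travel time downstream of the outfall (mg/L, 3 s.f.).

DO ≈ 5.38 mg/L

Mixed DO = (25.6×6.72 + 2.86×2.28)/(25.6+2.86) = 178.6/28.46 = 6.274 mg/L.
Mixed L₀ = (25.6×2.56 + 2.86×207)/(28.46) = 657.6/28.46 = 23.10 mg/L.
Initial deficit D₀ = C_s − DO₀ = 8.22 − 6.274 = 1.946 mg/L.
D(1.13) = [0.192×23.10/(1.24−0.192)](e^(−0.192×1.13) − e^(−1.24×1.13)) + 1.946 e^(−1.24×1.13)
= 4.233 × (0.8050 − 0.2463) + 1.946 × 0.2463 = 2.844 mg/L.
DO = 8.22 − 2.844 = 5.376 mg/L.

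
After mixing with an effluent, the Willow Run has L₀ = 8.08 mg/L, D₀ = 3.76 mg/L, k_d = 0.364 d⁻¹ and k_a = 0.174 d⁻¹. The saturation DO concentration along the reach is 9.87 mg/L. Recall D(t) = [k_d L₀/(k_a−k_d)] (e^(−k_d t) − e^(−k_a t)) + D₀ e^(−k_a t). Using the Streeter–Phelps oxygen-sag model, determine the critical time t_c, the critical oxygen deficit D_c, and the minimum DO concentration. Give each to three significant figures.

t_c ≈ 2.74 d; D_c ≈ 6.23 mg/L; min DO ≈ 3.64 mg/L

With k_a/k_d = 0.4780 and 1 − D₀(k_a−k_d)/(k_d L₀) = 1.243,
t_c = ln(0.4780 × 1.243) / (0.174 − 0.364) = ln(0.5941) / -0.1900 = -0.5207/-0.1900 = 2.740 d.
L(t_c) = L₀ e^(−k_d t_c) = 8.08 × 0.3688 = 2.980 mg/L, and at the critical point k_a D_c = k_d L, so D_c = (0.364/0.174) × 2.980 = 6.234 mg/L.
Minimum DO = C_s − D_c = 9.87 − 6.234 = 3.636 mg/L.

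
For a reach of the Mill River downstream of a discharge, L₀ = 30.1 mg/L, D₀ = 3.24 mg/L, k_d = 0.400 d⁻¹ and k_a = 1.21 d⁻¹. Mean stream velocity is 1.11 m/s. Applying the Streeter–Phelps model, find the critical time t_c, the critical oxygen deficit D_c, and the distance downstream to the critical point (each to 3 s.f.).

t_c ≈ 1.06 d; D_c ≈ 6.50 mg/L; x_c ≈ 102 km

t_c = [1/(k_a−k_d)] ln[(k_a/k_d)(1 − D₀(k_a−k_d)/(k_d L₀))]
= [1/(1.21−0.400)] ln[(1.21/0.400)(1 − 3.24×0.8100/(0.400×30.1))]
= (1/0.8100) ln[3.025 × 0.7820] = 1.235 × ln(2.366) = 1.235 × 0.8610 = 1.063 d.
L(t_c) = L₀ e^(−k_d t_c) = 30.1 × 0.6536 = 19.67 mg/L, and at the critical point k_a D_c = k_d L, so D_c = (0.400/1.21) × 19.67 = 6.504 mg/L.
x_c = v t_c = 1.11 m/s × 1.063 d × 86400 s/d = 101900 m ≈ 102 km.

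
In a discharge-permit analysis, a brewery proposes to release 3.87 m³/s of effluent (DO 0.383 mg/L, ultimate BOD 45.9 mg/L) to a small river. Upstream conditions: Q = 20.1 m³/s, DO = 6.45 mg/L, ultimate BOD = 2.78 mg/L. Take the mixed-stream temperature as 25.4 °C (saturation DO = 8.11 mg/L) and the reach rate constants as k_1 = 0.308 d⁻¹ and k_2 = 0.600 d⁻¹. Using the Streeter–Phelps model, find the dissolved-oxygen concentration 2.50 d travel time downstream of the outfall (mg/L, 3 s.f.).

DO ≈ 5.06 mg/L

Mixed DO = (20.1×6.45 + 3.87×0.383)/(20.1+3.87) = 131.1/23.97 = 5.470 mg/L.
Mixed L₀ = (20.1×2.78 + 3.87×45.9)/(23.97) = 233.5/23.97 = 9.742 mg/L.
Initial deficit D₀ = C_s − DO₀ = 8.11 − 5.470 = 2.640 mg/L.
D(2.50) = [0.308×9.742/(0.600−0.308)](e^(−0.308×2.50) − e^(−0.600×2.50)) + 2.640 e^(−0.600×2.50)
= 10.28 × (0.4630 − 0.2231) + 2.640 × 0.2231 = 3.054 mg/L.
DO = 8.11 − 3.054 = 5.056 mg/L.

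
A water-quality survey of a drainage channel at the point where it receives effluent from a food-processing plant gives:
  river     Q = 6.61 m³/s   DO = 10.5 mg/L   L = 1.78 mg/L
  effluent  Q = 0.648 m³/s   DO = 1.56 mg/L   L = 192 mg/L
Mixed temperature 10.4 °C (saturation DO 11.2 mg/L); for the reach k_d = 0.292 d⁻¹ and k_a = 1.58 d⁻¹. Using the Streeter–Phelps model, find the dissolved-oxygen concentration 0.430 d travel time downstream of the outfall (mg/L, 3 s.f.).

DO ≈ 8.85 mg/L

Mixed DO = (6.61×10.5 + 0.648×1.56)/(6.61+0.648) = 70.42/7.258 = 9.702 mg/L.
Mixed L₀ = (6.61×1.78 + 0.648×192)/(7.258) = 136.2/7.258 = 18.76 mg/L.
Initial deficit D₀ = C_s − DO₀ = 11.2 − 9.702 = 1.498 mg/L.
D(0.430) = [0.292×18.76/(1.58−0.292)](e^(−0.292×0.430) − e^(−1.58×0.430)) + 1.498 e^(−1.58×0.430)
= 4.254 × (0.8820 − 0.5069) + 1.498 × 0.5069 = 2.355 mg/L.
DO = 11.2 − 2.355 = 8.845 mg/L.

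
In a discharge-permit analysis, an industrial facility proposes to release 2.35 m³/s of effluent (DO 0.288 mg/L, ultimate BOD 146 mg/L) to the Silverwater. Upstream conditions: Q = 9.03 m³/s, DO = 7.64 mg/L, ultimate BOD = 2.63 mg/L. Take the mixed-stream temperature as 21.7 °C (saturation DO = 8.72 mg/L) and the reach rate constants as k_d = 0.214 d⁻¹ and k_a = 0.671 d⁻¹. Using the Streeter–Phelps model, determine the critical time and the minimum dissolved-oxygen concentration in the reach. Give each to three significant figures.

t_c ≈ 2.09 d; minimum DO ≈ 2.14 mg/L

Mixed DO = (9.03×7.64 + 2.35×0.288)/(9.03+2.35) = 69.67/11.38 = 6.122 mg/L.
Mixed L₀ = (9.03×2.63 + 2.35×146)/(11.38) = 366.8/11.38 = 32.24 mg/L.
Initial deficit D₀ = C_s − DO₀ = 8.72 − 6.122 = 2.598 mg/L.
t_c = (1/0.4570) ln[(0.671/0.214)(1 − 2.598×0.4570/(0.214×32.24))] = 2.188 × ln(2.596) = 2.087 d.
D_c = (0.214/0.671) × 32.24 × e^(−0.214×2.087) = 0.3189 × 32.24 × 0.6397 = 6.577 mg/L.
Minimum DO = 8.72 − 6.577 = 2.143 mg/L.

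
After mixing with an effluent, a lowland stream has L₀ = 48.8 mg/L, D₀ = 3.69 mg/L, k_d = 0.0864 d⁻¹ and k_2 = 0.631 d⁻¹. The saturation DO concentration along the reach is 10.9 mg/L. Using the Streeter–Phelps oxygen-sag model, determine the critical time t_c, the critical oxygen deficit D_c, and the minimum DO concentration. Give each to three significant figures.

t_c ≈ 2.46 d; D_c ≈ 5.40 mg/L; min DO ≈ 5.50 mg/L

At the critical point dD/dt = 0, so k_d L₀ e^(−k_d t) = k_2 D. Substituting D(t) from the Streeter–Phelps equation and solving for t gives
t_c = ln[(k_2/k_d)(1 − D₀(k_2−k_d)/(k_d L₀))] / (k_2−k_d).
Here k_2−k_d = 0.5446 d⁻¹ and 1 − D₀(k_2−k_d)/(k_d L₀) = 1 − 3.69×0.5446/(0.0864×48.8) = 0.5234, so
t_c = ln(7.303 × 0.5234) / 0.5446 = 1.341 / 0.5446 = 2.462 d.
D_c = (k_d/k_2) L₀ e^(−k_d t_c) = (0.0864/0.631) × 48.8 × e^(−0.0864×2.462) = 0.1369 × 48.8 × 0.8084 = 5.402 mg/L.
Minimum DO = C_s − D_c = 10.9 − 5.402 = 5.498 mg/L.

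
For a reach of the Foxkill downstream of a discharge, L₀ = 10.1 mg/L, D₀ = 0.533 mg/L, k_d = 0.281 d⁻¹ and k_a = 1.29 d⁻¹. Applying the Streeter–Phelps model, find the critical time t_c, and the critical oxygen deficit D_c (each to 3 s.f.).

t_c ≈ 1.30 d; D_c ≈ 1.53 mg/L

With k_a/k_d = 4.591 and 1 − D₀(k_a−k_d)/(k_d L₀) = 0.8105,
t_c = ln(4.591 × 0.8105) / (1.29 − 0.281) = ln(3.721) / 1.009 = 1.314/1.009 = 1.302 d.
L(t_c) = L₀ e^(−k_d t_c) = 10.1 × 0.6936 = 7.005 mg/L, and at the critical point k_a D_c = k_d L, so D_c = (0.281/1.29) × 7.005 = 1.526 mg/L.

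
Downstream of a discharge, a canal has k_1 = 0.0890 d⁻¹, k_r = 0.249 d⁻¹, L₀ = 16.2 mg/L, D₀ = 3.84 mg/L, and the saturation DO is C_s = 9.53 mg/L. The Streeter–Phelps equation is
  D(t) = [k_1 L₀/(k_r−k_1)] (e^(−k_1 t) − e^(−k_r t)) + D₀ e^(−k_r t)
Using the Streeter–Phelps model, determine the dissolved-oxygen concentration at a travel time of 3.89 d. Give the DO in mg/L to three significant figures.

DO ≈ 5.12 mg/L

k_1 L₀/(k_r−k_1) = 0.0890×16.2/(0.249−0.0890) = 1.442/0.1600 = 9.011 mg/L.
e^(−k_1 t) = e^(−0.0890×3.890) = 0.7074; e^(−k_r t) = e^(−0.249×3.890) = 0.3796.
D = 9.011 × (0.7074 − 0.3796) + 3.84 × 0.3796 = 2.953 + 1.458 = 4.411 mg/L.
DO = C_s − D = 9.53 − 4.411 = 5.119 mg/L.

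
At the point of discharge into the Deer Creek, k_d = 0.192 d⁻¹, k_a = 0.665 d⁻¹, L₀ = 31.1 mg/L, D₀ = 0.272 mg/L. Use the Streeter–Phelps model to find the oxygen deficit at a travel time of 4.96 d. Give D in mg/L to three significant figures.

D ≈ 4.41 mg/L

k_d L₀/(k_a−k_d) = 0.192×31.1/(0.665−0.192) = 5.971/0.4730 = 12.62 mg/L.
e^(−k_d t) = e^(−0.192×4.960) = 0.3858; e^(−k_a t) = e^(−0.665×4.960) = 0.03694.
D = 12.62 × (0.3858 − 0.03694) + 0.272 × 0.03694 = 4.405 + 0.01005 = 4.415 mg/L.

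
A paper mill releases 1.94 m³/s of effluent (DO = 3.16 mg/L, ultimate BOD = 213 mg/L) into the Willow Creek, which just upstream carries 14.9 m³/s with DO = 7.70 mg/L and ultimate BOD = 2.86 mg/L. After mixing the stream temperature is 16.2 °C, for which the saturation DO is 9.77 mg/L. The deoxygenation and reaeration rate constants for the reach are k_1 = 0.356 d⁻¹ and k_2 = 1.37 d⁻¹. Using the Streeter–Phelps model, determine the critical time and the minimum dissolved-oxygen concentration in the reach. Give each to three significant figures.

t_c ≈ 1.01 d; minimum DO ≈ 4.87 mg/L

Mixed DO = (14.9×7.70 + 1.94×3.16)/(14.9+1.94) = 120.9/16.84 = 7.177 mg/L.
Mixed L₀ = (14.9×2.86 + 1.94×213)/(16.84) = 455.8/16.84 = 27.07 mg/L.
Initial deficit D₀ = C_s − DO₀ = 9.77 − 7.177 = 2.593 mg/L.
t_c = (1/1.014) ln[(1.37/0.356)(1 − 2.593×1.014/(0.356×27.07))] = 0.9862 × ln(2.798) = 1.015 d.
D_c = (0.356/1.37) × 27.07 × e^(−0.356×1.015) = 0.2599 × 27.07 × 0.6968 = 4.901 mg/L.
Minimum DO = 9.77 − 4.901 = 4.869 mg/L.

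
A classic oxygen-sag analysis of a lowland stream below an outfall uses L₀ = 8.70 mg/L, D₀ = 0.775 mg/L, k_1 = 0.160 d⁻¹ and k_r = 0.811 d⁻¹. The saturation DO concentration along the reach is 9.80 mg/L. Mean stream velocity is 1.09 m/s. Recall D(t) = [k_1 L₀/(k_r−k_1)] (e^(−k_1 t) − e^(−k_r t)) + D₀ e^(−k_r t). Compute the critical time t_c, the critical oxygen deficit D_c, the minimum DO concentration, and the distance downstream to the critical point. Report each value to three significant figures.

t_c ≈ 1.80 d; D_c ≈ 1.29 mg/L; min DO ≈ 8.51 mg/L; x_c ≈ 170 km

t_c = [1/(k_r−k_1)] ln[(k_r/k_1)(1 − D₀(k_r−k_1)/(k_1 L₀))]
= [1/(0.811−0.160)] ln[(0.811/0.160)(1 − 0.775×0.6510/(0.160×8.70))]
= (1/0.6510) ln[5.069 × 0.6376] = 1.536 × ln(3.232) = 1.536 × 1.173 = 1.802 d.
D_c = (k_1/k_r) L₀ e^(−k_1 t_c) = (0.160/0.811) × 8.70 × e^(−0.160×1.802) = 0.1973 × 8.70 × 0.7495 = 1.287 mg/L.
Minimum DO = C_s − D_c = 9.80 − 1.287 = 8.513 mg/L.
x_c = v t_c = 1.09 m/s × 1.802 d × 86400 s/d = 169700 m ≈ 170 km.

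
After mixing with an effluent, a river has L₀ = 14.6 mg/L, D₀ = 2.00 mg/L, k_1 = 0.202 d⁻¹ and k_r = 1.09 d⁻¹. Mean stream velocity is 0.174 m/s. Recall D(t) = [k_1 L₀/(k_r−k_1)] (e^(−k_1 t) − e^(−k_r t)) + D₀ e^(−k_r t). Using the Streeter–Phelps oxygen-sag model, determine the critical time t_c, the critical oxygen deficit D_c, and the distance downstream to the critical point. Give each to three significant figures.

t_c ≈ 0.860 d; D_c ≈ 2.27 mg/L; x_c ≈ 12.9 km

With k_r/k_1 = 5.396 and 1 − D₀(k_r−k_1)/(k_1 L₀) = 0.3978,
t_c = ln(5.396 × 0.3978) / (1.09 − 0.202) = ln(2.147) / 0.8880 = 0.7639/0.8880 = 0.8602 d.
L(t_c) = L₀ e^(−k_1 t_c) = 14.6 × 0.8405 = 12.27 mg/L, and at the critical point k_r D_c = k_1 L, so D_c = (0.202/1.09) × 12.27 = 2.274 mg/L.
x_c = v t_c = 0.174 m/s × 0.8602 d × 86400 s/d = 12930 m ≈ 12.9 km.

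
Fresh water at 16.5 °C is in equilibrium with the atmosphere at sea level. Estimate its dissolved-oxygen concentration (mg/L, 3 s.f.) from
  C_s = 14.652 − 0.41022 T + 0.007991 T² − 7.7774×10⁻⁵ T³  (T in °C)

C_s ≈ 9.71 mg/L

C_s = 14.652 − 0.41022×16.5 + 0.007991×16.5² − 7.7774×10⁻⁵×16.5³ = 9.710 mg/L.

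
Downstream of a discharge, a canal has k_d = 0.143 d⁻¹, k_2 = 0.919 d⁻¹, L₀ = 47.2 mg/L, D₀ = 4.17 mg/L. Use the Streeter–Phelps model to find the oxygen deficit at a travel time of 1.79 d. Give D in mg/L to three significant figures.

D ≈ 5.86 mg/L

k_d L₀/(k_2−k_d) = 0.143×47.2/(0.919−0.143) = 6.750/0.7760 = 8.698 mg/L.
e^(−k_d t) = e^(−0.143×1.790) = 0.7742; e^(−k_2 t) = e^(−0.919×1.790) = 0.1930.
D = 8.698 × (0.7742 − 0.1930) + 4.17 × 0.1930 = 5.055 + 0.8049 = 5.860 mg/L.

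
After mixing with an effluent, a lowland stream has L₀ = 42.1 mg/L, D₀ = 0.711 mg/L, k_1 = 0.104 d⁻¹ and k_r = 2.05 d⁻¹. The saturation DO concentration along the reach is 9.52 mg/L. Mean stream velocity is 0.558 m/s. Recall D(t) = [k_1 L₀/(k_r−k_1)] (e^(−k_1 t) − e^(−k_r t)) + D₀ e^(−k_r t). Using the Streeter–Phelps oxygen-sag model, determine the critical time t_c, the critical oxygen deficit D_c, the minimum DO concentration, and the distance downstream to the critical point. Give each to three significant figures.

t_c = [1/(k_r−k_1)] ln[(k_r/k_1)(1 − D₀(k_r−k_1)/(k_1 L₀))]
= [1/(2.05−0.104)] ln[(2.05/0.104)(1 − 0.711×1.946/(0.104×42.1))]
= (1/1.946) ln[19.71 × 0.6840] = 0.5139 × ln(13.48) = 0.5139 × 2.601 = 1.337 d.
D_c = (k_1/k_r) L₀ e^(−k_1 t_c) = (0.104/2.05) × 42.1 × e^(−0.104×1.337) = 0.05073 × 42.1 × 0.8702 = 1.859 mg/L.
Minimum DO = C_s − D_c = 9.52 − 1.859 = 7.661 mg/L.
x_c = v t_c = 0.558 m/s × 1.337 d × 86400 s/d = 64450 m ≈ 64.4 km.

t_c ≈ 1.34 d; D_c ≈ 1.86 mg/L; min DO ≈ 7.66 mg/L; x_c ≈ 64.4 km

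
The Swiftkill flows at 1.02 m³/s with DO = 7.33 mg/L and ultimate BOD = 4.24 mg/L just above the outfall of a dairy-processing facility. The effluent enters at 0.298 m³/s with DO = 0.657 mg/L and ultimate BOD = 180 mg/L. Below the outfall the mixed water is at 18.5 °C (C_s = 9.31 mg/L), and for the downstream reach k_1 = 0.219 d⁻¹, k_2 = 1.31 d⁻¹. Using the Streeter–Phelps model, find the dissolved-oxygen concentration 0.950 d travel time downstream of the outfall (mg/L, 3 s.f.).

Mixed DO = (1.02×7.33 + 0.298×0.657)/(1.02+0.298) = 7.672/1.318 = 5.821 mg/L.
Mixed L₀ = (1.02×4.24 + 0.298×180)/(1.318) = 57.96/1.318 = 43.98 mg/L.
Initial deficit D₀ = C_s − DO₀ = 9.31 − 5.821 = 3.489 mg/L.
D(0.950) = [0.219×43.98/(1.31−0.219)](e^(−0.219×0.950) − e^(−1.31×0.950)) + 3.489 e^(−1.31×0.950)
= 8.828 × (0.8122 − 0.2881) + 3.489 × 0.2881 = 5.632 mg/L.
DO = 9.31 − 5.632 = 3.678 mg/L.

DO ≈ 3.68 mg/L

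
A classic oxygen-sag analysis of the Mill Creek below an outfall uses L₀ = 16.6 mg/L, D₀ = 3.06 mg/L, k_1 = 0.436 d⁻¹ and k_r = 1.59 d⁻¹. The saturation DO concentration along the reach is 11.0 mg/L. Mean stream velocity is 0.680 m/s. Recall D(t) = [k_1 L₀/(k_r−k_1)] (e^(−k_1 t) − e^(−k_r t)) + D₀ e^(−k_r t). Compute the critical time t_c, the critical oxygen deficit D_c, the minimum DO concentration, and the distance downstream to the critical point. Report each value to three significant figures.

t_c ≈ 0.541 d; D_c ≈ 3.60 mg/L; min DO ≈ 7.40 mg/L; x_c ≈ 31.8 km

t_c = [1/(k_r−k_1)] ln[(k_r/k_1)(1 − D₀(k_r−k_1)/(k_1 L₀))]
= [1/(1.59−0.436)] ln[(1.59/0.436)(1 − 3.06×1.154/(0.436×16.6))]
= (1/1.154) ln[3.647 × 0.5121] = 0.8666 × ln(1.868) = 0.8666 × 0.6246 = 0.5413 d.
L(t_c) = L₀ e^(−k_1 t_c) = 16.6 × 0.7898 = 13.11 mg/L, and at the critical point k_r D_c = k_1 L, so D_c = (0.436/1.59) × 13.11 = 3.595 mg/L.
Minimum DO = C_s − D_c = 11.0 − 3.595 = 7.405 mg/L.
x_c = v t_c = 0.680 m/s × 0.5413 d × 86400 s/d = 31800 m ≈ 31.8 km.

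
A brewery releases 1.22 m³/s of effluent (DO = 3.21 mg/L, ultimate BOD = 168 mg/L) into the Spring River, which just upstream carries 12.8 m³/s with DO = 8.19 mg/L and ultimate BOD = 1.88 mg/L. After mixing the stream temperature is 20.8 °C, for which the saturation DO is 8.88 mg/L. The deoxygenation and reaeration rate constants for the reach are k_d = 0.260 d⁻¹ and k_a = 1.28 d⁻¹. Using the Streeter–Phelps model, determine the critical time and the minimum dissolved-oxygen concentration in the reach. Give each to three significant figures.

t_c ≈ 1.25 d; minimum DO ≈ 6.49 mg/L

Mixed DO = (12.8×8.19 + 1.22×3.21)/(12.8+1.22) = 108.7/14.02 = 7.757 mg/L.
Mixed L₀ = (12.8×1.88 + 1.22×168)/(14.02) = 229.0/14.02 = 16.34 mg/L.
Initial deficit D₀ = C_s − DO₀ = 8.88 − 7.757 = 1.123 mg/L.
t_c = (1/1.020) ln[(1.28/0.260)(1 − 1.123×1.020/(0.260×16.34))] = 0.9804 × ln(3.595) = 1.254 d.
D_c = (0.260/1.28) × 16.34 × e^(−0.260×1.254) = 0.2031 × 16.34 × 0.7217 = 2.395 mg/L.
Minimum DO = 8.88 − 2.395 = 6.485 mg/L.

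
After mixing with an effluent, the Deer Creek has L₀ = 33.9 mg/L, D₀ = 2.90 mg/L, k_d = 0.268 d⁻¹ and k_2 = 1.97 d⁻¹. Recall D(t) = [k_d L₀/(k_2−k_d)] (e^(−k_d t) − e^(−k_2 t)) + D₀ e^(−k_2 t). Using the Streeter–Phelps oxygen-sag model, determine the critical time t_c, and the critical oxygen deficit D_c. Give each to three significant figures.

t_c ≈ 0.712 d; D_c ≈ 3.81 mg/L

At the critical point dD/dt = 0, so k_d L₀ e^(−k_d t) = k_2 D. Substituting D(t) from the Streeter–Phelps equation and solving for t gives
t_c = ln[(k_2/k_d)(1 − D₀(k_2−k_d)/(k_d L₀))] / (k_2−k_d).
Here k_2−k_d = 1.702 d⁻¹ and 1 − D₀(k_2−k_d)/(k_d L₀) = 1 − 2.90×1.702/(0.268×33.9) = 0.4567, so
t_c = ln(7.351 × 0.4567) / 1.702 = 1.211 / 1.702 = 0.7116 d.
L(t_c) = L₀ e^(−k_d t_c) = 33.9 × 0.8264 = 28.01 mg/L, and at the critical point k_2 D_c = k_d L, so D_c = (0.268/1.97) × 28.01 = 3.811 mg/L.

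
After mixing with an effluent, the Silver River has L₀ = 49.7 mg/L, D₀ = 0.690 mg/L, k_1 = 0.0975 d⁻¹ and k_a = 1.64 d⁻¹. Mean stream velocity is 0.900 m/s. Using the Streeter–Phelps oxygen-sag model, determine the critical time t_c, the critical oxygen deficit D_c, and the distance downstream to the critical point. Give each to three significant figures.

t_c ≈ 1.67 d; D_c ≈ 2.51 mg/L; x_c ≈ 130 km

t_c = [1/(k_a−k_1)] ln[(k_a/k_1)(1 − D₀(k_a−k_1)/(k_1 L₀))]
= [1/(1.64−0.0975)] ln[(1.64/0.0975)(1 − 0.690×1.542/(0.0975×49.7))]
= (1/1.542) ln[16.82 × 0.7804] = 0.6483 × ln(13.13) = 0.6483 × 2.575 = 1.669 d.
D_c = (k_1/k_a) L₀ e^(−k_1 t_c) = (0.0975/1.64) × 49.7 × e^(−0.0975×1.669) = 0.05945 × 49.7 × 0.8498 = 2.511 mg/L.
x_c = v t_c = 0.900 m/s × 1.669 d × 86400 s/d = 129800 m ≈ 130 km.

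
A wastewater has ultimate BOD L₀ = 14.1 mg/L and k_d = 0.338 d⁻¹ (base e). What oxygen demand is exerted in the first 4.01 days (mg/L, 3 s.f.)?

y_t = L₀(1 − e^(−k_d t)) = 14.1 × (1 − e^(−0.338×4.01))
= 14.1 × (1 − 0.2578) = 14.1 × 0.7422 = 10.46 mg/L.

y ≈ 10.5 mg/L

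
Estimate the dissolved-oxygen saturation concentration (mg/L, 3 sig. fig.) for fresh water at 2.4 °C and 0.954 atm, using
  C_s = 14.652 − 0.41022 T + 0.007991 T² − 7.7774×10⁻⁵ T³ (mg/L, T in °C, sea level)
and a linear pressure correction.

C_s ≈ 13.1 mg/L

At sea level: C_s = 14.652 − 0.41022×2.4 + 0.007991×2.4² − 7.7774×10⁻⁵×2.4³ = 13.71 mg/L.
Pressure correction: C_s' = 13.71 × 0.954 = 13.08 mg/L.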